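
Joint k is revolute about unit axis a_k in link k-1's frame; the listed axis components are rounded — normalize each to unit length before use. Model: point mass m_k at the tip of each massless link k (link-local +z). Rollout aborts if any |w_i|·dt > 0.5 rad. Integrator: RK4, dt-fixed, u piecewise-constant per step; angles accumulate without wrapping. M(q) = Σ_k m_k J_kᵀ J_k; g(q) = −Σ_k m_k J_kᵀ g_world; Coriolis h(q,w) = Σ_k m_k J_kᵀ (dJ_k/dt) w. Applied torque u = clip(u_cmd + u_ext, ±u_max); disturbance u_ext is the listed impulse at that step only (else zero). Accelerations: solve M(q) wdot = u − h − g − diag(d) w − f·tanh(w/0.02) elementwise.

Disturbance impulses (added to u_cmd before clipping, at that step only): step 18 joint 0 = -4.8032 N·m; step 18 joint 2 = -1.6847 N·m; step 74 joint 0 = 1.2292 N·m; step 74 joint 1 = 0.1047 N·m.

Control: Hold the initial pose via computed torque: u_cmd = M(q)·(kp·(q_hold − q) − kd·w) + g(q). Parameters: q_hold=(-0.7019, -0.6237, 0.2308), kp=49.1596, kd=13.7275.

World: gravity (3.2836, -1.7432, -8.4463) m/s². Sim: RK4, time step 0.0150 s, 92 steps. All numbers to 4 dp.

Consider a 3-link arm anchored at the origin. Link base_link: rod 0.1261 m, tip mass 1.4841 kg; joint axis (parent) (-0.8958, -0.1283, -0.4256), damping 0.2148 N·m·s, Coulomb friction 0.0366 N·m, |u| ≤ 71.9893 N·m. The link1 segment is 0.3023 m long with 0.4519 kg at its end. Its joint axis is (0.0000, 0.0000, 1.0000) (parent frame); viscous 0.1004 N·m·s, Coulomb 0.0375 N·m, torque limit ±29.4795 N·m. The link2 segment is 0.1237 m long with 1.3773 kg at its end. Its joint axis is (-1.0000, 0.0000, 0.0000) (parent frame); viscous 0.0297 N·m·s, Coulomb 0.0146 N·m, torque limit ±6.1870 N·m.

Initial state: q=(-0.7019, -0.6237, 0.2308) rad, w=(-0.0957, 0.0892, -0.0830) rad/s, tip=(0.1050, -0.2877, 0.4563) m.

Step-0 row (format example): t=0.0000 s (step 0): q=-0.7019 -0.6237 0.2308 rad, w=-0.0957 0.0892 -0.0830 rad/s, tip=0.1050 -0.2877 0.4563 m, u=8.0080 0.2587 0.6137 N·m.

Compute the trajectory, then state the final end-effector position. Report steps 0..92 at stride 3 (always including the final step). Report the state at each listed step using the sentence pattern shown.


t=0.0450 s (step 3): q=-0.7033 -0.8077 0.2589 rad, w=-0.9162 2.3204 6.3235 rad/s, tip=0.1114 -0.2867 0.4546 m, u=7.9603 0.4857 -0.9655 N·m.
t=0.0900 s (step 6): q=-0.7252 -0.8795 0.4677 rad, w=-0.2966 -0.6371 3.1835 rad/s, tip=0.1294 -0.2726 0.4499 m, u=7.6789 0.8009 -0.9312 N·m.
t=0.1350 s (step 9): q=-0.7329 -0.8879 0.5556 rad, w=-0.0392 -0.1432 0.8901 rad/s, tip=0.1356 -0.2656 0.4472 m, u=7.3909 0.8095 -0.5759 N·m.
t=0.1800 s (step 12): q=-0.7321 -0.8857 0.5678 rad, w=0.0612 0.1815 -0.2105 rad/s, tip=0.1359 -0.2639 0.4473 m, u=7.2406 0.7484 -0.3359 N·m.
t=0.2250 s (step 15): q=-0.7275 -0.8824 0.5448 rad, w=0.1256 0.0618 -0.7302 rad/s, tip=0.1338 -0.2648 0.4488 m, u=7.1804 0.6876 -0.1853 N·m.
t=0.2700 s (step 18): q=-0.7215 -0.8799 0.5072 rad, w=0.1322 0.1013 -0.8966 rad/s, tip=0.1308 -0.2669 0.4507 m, u=2.3624 0.6227 -1.7676 N·m.
t=0.3150 s (step 21): q=-0.7195 -0.8586 0.4364 rad, w=0.0744 0.2073 -1.5231 rad/s, tip=0.1258 -0.2737 0.4518 m, u=7.9081 0.5411 0.2898 N·m.
t=0.3600 s (step 24): q=-0.7157 -0.8520 0.3789 rad, w=0.0494 0.5801 -0.9759 rad/s, tip=0.1218 -0.2786 0.4526 m, u=7.6684 0.4562 0.2575 N·m.
t=0.4050 s (step 27): q=-0.7119 -0.8468 0.3394 rad, w=0.0227 0.8452 -0.5871 rad/s, tip=0.1187 -0.2815 0.4532 m, u=7.5295 0.4033 0.2344 N·m.
t=0.4500 s (step 30): q=-0.7083 -0.8506 0.3129 rad, w=-0.0418 1.4438 -0.1710 rad/s, tip=0.1166 -0.2832 0.4537 m, u=7.4661 0.3717 0.1905 N·m.
t=0.4950 s (step 33): q=-0.7050 -0.8746 0.3004 rad, w=-0.1780 2.4453 0.5713 rad/s, tip=0.1161 -0.2837 0.4540 m, u=7.5002 0.3729 0.0419 N·m.
t=0.5400 s (step 36): q=-0.7046 -0.9175 0.3184 rad, w=-0.2595 2.2372 1.3182 rad/s, tip=0.1184 -0.2823 0.4536 m, u=7.5859 0.4335 -0.2251 N·m.
t=0.5850 s (step 39): q=-0.7070 -0.9333 0.3518 rad, w=-0.1139 0.9547 0.6807 rad/s, tip=0.1215 -0.2799 0.4530 m, u=7.5107 0.4764 -0.2012 N·m.
t=0.6300 s (step 42): q=-0.7070 -0.9367 0.3625 rad, w=-0.0340 0.7439 0.1238 rad/s, tip=0.1223 -0.2788 0.4530 m, u=7.4123 0.4715 -0.1081 N·m.
t=0.6750 s (step 45): q=-0.7051 -0.9377 0.3567 rad, w=-0.0135 0.8524 -0.1002 rad/s, tip=0.1216 -0.2788 0.4535 m, u=7.3504 0.4509 -0.0495 N·m.
t=0.7200 s (step 48): q=-0.7025 -0.9388 0.3446 rad, w=-0.0241 1.0694 -0.1230 rad/s, tip=0.1204 -0.2792 0.4540 m, u=7.3206 0.4290 -0.0224 N·m.
t=0.7650 s (step 51): q=-0.6998 -0.9446 0.3319 rad, w=-0.0615 1.4490 -0.0083 rad/s, tip=0.1192 -0.2796 0.4546 m, u=7.3243 0.4117 -0.0260 N·m.
t=0.8100 s (step 54): q=-0.6973 -0.9591 0.3236 rad, w=-0.1315 2.0057 0.3012 rad/s, tip=0.1187 -0.2799 0.4549 m, u=7.3681 0.4079 -0.0889 N·m.
t=0.8550 s (step 57): q=-0.6960 -0.9823 0.3277 rad, w=-0.1874 2.1847 0.6723 rad/s, tip=0.1194 -0.2794 0.4548 m, u=7.4351 0.4289 -0.2112 N·m.
t=0.9000 s (step 60): q=-0.6963 -0.9998 0.3423 rad, w=-0.1507 1.6455 0.5872 rad/s, tip=0.1210 -0.2784 0.4545 m, u=7.4454 0.4557 -0.2559 N·m.
t=0.9450 s (step 63): q=-0.6963 -1.0077 0.3514 rad, w=-0.0929 1.2618 0.2600 rad/s, tip=0.1219 -0.2776 0.4543 m, u=7.4014 0.4619 -0.2159 N·m.
t=0.9900 s (step 66): q=-0.6953 -1.0131 0.3503 rad, w=-0.0762 1.3019 0.0902 rad/s, tip=0.1218 -0.2775 0.4545 m, u=7.3610 0.4531 -0.1817 N·m.
t=1.0350 s (step 69): q=-0.6937 -1.0197 0.3442 rad, w=-0.0879 1.5268 0.0773 rad/s, tip=0.1213 -0.2777 0.4547 m, u=7.3427 0.4412 -0.1733 N·m.
t=1.0800 s (step 72): q=-0.6919 -1.0306 0.3386 rad, w=-0.1234 1.8727 0.2163 rad/s, tip=0.1209 -0.2778 0.4550 m, u=7.3532 0.4351 -0.2053 N·m.
t=1.1250 s (step 75): q=-0.6904 -1.0435 0.3386 rad, w=-0.1124 2.1860 0.3420 rad/s, tip=0.1210 -0.2776 0.4551 m, u=7.1198 0.4219 -0.2670 N·m.
t=1.1700 s (step 78): q=-0.6882 -1.0590 0.3436 rad, w=-0.1411 2.0056 0.4848 rad/s, tip=0.1214 -0.2766 0.4554 m, u=7.2438 0.4433 -0.3319 N·m.
t=1.2150 s (step 81): q=-0.6873 -1.0700 0.3515 rad, w=-0.1238 1.6728 0.3660 rad/s, tip=0.1222 -0.2758 0.4554 m, u=7.2938 0.4588 -0.3364 N·m.
t=1.2600 s (step 84): q=-0.6866 -1.0773 0.3546 rad, w=-0.1077 1.5436 0.2090 rad/s, tip=0.1225 -0.2754 0.4554 m, u=7.3022 0.4616 -0.3142 N·m.
t=1.3050 s (step 87): q=-0.6856 -1.0839 0.3529 rad, w=-0.1088 1.6147 0.1408 rad/s, tip=0.1224 -0.2754 0.4555 m, u=7.3021 0.4573 -0.3016 N·m.
t=1.3500 s (step 90): q=-0.6845 -1.0922 0.3496 rad, w=-0.1259 1.8124 0.1768 rad/s, tip=0.1221 -0.2755 0.4556 m, u=7.3093 0.4525 -0.3125 N·m.
t=1.3800 s (step 92): q=-0.6838 -1.0993 0.3484 rad, w=-0.1417 1.9526 0.2476 rad/s, tip=0.1221 -0.2755 0.4557 m.
final tip position (m): 0.1221 -0.2755 0.4557


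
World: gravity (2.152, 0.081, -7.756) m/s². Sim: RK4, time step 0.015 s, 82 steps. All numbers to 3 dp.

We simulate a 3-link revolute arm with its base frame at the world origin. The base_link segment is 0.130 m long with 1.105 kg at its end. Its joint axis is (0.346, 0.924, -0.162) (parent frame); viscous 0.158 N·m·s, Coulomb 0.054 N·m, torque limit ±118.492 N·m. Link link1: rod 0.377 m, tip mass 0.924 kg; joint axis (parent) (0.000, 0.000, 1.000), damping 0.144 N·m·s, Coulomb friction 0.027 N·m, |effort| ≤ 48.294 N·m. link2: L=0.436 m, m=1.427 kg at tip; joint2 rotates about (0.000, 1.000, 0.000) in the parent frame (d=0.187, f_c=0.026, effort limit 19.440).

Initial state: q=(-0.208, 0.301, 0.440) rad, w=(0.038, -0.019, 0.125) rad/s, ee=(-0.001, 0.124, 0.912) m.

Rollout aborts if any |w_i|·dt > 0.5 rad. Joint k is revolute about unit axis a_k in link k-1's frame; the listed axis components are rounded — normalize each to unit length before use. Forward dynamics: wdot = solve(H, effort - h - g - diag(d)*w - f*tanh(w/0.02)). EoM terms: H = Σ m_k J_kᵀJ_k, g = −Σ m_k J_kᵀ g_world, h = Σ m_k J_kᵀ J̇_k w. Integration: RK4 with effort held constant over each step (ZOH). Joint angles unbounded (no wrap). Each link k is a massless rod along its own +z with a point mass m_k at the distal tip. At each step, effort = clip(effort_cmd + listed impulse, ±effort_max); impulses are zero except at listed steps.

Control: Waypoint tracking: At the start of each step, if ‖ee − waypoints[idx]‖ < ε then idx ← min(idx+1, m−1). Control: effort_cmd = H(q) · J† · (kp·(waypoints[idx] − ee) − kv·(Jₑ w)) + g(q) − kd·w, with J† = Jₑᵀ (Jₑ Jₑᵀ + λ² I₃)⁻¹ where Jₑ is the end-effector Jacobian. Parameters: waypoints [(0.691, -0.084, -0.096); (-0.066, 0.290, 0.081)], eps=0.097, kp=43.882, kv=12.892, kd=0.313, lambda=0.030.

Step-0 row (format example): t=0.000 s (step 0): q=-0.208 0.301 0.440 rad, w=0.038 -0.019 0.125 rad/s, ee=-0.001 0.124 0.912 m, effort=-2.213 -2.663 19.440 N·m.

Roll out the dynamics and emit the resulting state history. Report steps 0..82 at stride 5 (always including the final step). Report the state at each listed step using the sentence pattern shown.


t=0.075 s (step 5): q=-0.406 -0.022 0.975 rad, w=-2.860 -2.141 9.263 rad/s, ee=0.057 0.118 0.823 m, effort=14.427 -2.374 4.914 N·m.
t=0.150 s (step 10): q=-0.515 -0.082 1.571 rad, w=0.034 0.011 6.533 rad/s, ee=0.152 0.094 0.644 m, effort=7.348 -2.034 -4.629 N·m.
t=0.225 s (step 15): q=-0.409 -0.054 1.954 rad, w=2.655 0.608 3.709 rad/s, ee=0.247 0.058 0.466 m, effort=0.328 -0.945 -8.127 N·m.
t=0.300 s (step 20): q=-0.147 -0.006 2.133 rad, w=4.083 0.616 1.136 rad/s, ee=0.328 0.021 0.322 m, effort=-5.750 0.216 -6.747 N·m.
t=0.375 s (step 25): q=0.165 0.035 2.145 rad, w=4.023 0.476 -0.651 rad/s, ee=0.403 -0.011 0.212 m, effort=-11.123 1.143 -3.988 N·m.
t=0.450 s (step 30): q=0.437 0.068 2.062 rad, w=3.181 0.428 -1.407 rad/s, ee=0.471 -0.037 0.125 m, effort=-13.846 1.691 -2.190 N·m.
t=0.525 s (step 35): q=0.641 0.100 1.951 rad, w=2.287 0.413 -1.469 rad/s, ee=0.526 -0.056 0.059 m, effort=-14.290 1.930 -1.498 N·m.
t=0.600 s (step 40): q=0.785 0.130 1.848 rad, w=1.595 0.386 -1.256 rad/s, ee=0.567 -0.069 0.010 m, effort=-13.808 1.989 -1.326 N·m.
t=0.675 s (step 45): q=0.885 0.157 1.764 rad, w=1.109 0.348 -0.997 rad/s, ee=0.597 -0.077 -0.025 m, effort=-13.169 1.971 -1.309 N·m.
t=0.750 s (step 50): q=0.950 0.182 1.709 rad, w=0.036 0.244 0.722 rad/s, ee=0.615 -0.080 -0.047 m, effort=-26.941 8.387 12.382 N·m.
t=0.825 s (step 55): q=0.871 0.210 1.919 rad, w=-1.634 0.733 3.924 rad/s, ee=0.542 -0.037 -0.039 m, effort=-12.785 3.318 2.834 N·m.
t=0.900 s (step 60): q=0.750 0.311 2.214 rad, w=-1.458 2.014 3.709 rad/s, ee=0.426 0.026 -0.012 m, effort=-6.294 1.005 -0.195 N·m.
t=0.975 s (step 65): q=0.667 0.515 2.455 rad, w=-0.692 3.418 2.656 rad/s, ee=0.313 0.082 0.019 m, effort=-2.556 0.283 -0.916 N·m.
t=1.050 s (step 70): q=0.660 0.814 2.611 rad, w=0.643 4.472 1.546 rad/s, ee=0.223 0.119 0.046 m, effort=2.813 0.409 -1.044 N·m.
t=1.125 s (step 75): q=0.818 1.190 2.694 rad, w=4.061 5.620 0.721 rad/s, ee=0.164 0.132 0.066 m, effort=-2.399 0.788 -1.403 N·m.
t=1.200 s (step 80): q=0.910 1.398 2.730 rad, w=-3.347 -0.596 0.327 rad/s, ee=0.139 0.126 0.082 m, effort=-31.941 2.656 -1.593 N·m.
t=1.230 s (step 82): q=0.767 1.361 2.738 rad, w=-6.056 -1.728 0.198 rad/s, ee=0.127 0.130 0.087 m.


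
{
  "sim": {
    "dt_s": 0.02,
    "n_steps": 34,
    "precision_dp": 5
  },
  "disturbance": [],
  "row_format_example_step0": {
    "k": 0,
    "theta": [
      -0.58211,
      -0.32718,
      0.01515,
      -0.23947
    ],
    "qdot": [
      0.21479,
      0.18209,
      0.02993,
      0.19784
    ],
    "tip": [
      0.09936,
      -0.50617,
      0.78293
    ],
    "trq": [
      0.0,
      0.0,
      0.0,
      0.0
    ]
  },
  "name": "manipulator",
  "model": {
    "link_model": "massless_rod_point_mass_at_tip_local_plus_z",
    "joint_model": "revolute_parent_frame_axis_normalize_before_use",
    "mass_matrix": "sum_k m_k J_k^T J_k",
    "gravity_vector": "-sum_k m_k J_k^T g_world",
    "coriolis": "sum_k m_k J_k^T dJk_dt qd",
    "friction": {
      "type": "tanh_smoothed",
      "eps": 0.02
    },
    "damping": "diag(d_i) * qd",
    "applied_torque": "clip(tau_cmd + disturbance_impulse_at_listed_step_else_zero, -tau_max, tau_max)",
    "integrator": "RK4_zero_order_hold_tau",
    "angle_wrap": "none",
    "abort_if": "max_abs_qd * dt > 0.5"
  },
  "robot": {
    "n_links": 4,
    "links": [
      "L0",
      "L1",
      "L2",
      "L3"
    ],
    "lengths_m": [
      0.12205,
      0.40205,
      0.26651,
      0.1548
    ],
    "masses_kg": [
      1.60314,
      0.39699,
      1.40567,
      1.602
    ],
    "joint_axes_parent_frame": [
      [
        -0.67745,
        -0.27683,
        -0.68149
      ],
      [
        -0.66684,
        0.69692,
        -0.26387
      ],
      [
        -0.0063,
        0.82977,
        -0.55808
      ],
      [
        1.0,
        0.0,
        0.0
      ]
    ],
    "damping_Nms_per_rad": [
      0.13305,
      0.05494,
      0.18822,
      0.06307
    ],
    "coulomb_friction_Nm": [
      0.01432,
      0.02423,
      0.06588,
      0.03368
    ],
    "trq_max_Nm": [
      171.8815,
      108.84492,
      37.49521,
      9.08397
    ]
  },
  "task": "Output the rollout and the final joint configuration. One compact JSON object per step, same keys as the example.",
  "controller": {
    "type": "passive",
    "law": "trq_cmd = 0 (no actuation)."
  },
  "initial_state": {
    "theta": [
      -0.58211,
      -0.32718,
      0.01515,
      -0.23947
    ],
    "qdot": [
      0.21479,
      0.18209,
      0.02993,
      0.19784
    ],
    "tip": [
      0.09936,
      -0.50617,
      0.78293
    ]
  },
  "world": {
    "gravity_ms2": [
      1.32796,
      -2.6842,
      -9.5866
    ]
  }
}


{"k":1,"theta":[-0.58014,-0.32475,0.01497,-0.24265],"qdot":[-0.0078,0.04956,-0.01657,-0.49583],"tip":[0.09878,-0.50337,0.78479],"trq":[0.0,0.0,0.0,0.0]}
{"k":2,"theta":[-0.58235,-0.32524,0.01466,-0.259],"qdot":[-0.21464,-0.09451,-0.02487,-1.13169],"tip":[0.09875,-0.50261,0.7847],"trq":[0.0,0.0,0.0,0.0]}
{"k":3,"theta":[-0.58863,-0.32863,0.01425,-0.28773],"qdot":[-0.41324,-0.24351,-0.01811,-1.73589],"tip":[0.09929,-0.50391,0.78262],"trq":[0.0,0.0,0.0,0.0]}
{"k":4,"theta":[-0.59884,-0.33499,0.01395,-0.32826],"qdot":[-0.60753,-0.39192,-0.01408,-2.31207],"tip":[0.10039,-0.50722,0.7784],"trq":[0.0,0.0,0.0,0.0]}
{"k":5,"theta":[-0.61288,-0.34434,0.01372,-0.38001],"qdot":[-0.79537,-0.54165,-0.01127,-2.85664],"tip":[0.10204,-0.51248,0.77184],"trq":[0.0,0.0,0.0,0.0]}
{"k":6,"theta":[-0.63058,-0.3567,0.01355,-0.44224],"qdot":[-0.97457,-0.69355,-0.0102,-3.35802],"tip":[0.10422,-0.51963,0.76268],"trq":[0.0,0.0,0.0,0.0]}
{"k":7,"theta":[-0.65175,-0.37215,0.01341,-0.51393],"qdot":[-1.14266,-0.84822,-0.01177,-3.7984],"tip":[0.10691,-0.52857,0.75062],"trq":[0.0,0.0,0.0,0.0]}
{"k":8,"theta":[-0.67613,-0.39075,0.01327,-0.59364],"qdot":[-1.29689,-1.00706,-0.01538,-4.15695],"tip":[0.11012,-0.53924,0.73536],"trq":[0.0,0.0,0.0,0.0]}
{"k":9,"theta":[-0.70344,-0.41258,0.01306,-0.67954],"qdot":[-1.43479,-1.17226,-0.01929,-4.41306],"tip":[0.11388,-0.55157,0.71658],"trq":[0.0,0.0,0.0,0.0]}
{"k":10,"theta":[-0.73336,-0.43777,0.01269,-0.76937],"qdot":[-1.55529,-1.34572,-0.0233,-4.54826],"tip":[0.11821,-0.56552,0.69403],"trq":[0.0,0.0,0.0,0.0]}
{"k":11,"theta":[-0.76555,-0.46646,0.01208,-0.86055],"qdot":[-1.66241,-1.52331,-0.0415,-4.5461],"tip":[0.1232,-0.58105,0.66747],"trq":[0.0,0.0,0.0,0.0]}
{"k":12,"theta":[-0.79979,-0.49871,0.01086,-0.95019],"qdot":[-1.76029,-1.70167,-0.08552,-4.39128],"tip":[0.1289,-0.59814,0.63674],"trq":[0.0,0.0,0.0,0.0]}
{"k":13,"theta":[-0.83592,-0.53452,0.00844,-1.03508],"qdot":[-1.85206,-1.87896,-0.16153,-4.06729],"tip":[0.13535,-0.61675,0.60171],"trq":[0.0,0.0,0.0,0.0]}
{"k":14,"theta":[-0.87384,-0.57386,0.0042,-1.11163],"qdot":[-1.93846,-2.05587,-0.26621,-3.55441],"tip":[0.14263,-0.63685,0.5623],"trq":[0.0,0.0,0.0,0.0]}
{"k":15,"theta":[-0.91342,-0.61676,-0.00233,-1.17584],"qdot":[-2.01821,-2.23388,-0.38867,-2.82929],"tip":[0.15077,-0.65838,0.5184],"trq":[0.0,0.0,0.0,0.0]}
{"k":16,"theta":[-0.9545,-0.66324,-0.01133,-1.22321],"qdot":[-2.08726,-2.41486,-0.50906,-1.86634],"tip":[0.15983,-0.68123,0.4699],"trq":[0.0,0.0,0.0,0.0]}
{"k":17,"theta":[-0.99679,-0.71338,-0.02249,-1.24874],"qdot":[-2.13825,-2.60025,-0.59943,-0.64049],"tip":[0.16989,-0.70524,0.41661],"trq":[0.0,0.0,0.0,0.0]}
{"k":18,"theta":[-1.03985,-0.76728,-0.0349,-1.2472],"qdot":[-2.1617,-2.79007,-0.62879,0.83701],"tip":[0.18104,-0.73015,0.35819],"trq":[0.0,0.0,0.0,0.0]}
{"k":19,"theta":[-1.08298,-0.82497,-0.04709,-1.21322],"qdot":[-2.14346,-2.97712,-0.57665,2.61344],"tip":[0.19338,-0.75547,0.29409],"trq":[0.0,0.0,0.0,0.0]}
{"k":20,"theta":[-1.1252,-0.88626,-0.05739,-1.14046],"qdot":[-2.06738,-3.14743,-0.44076,4.72035],"tip":[0.20711,-0.78041,0.22351],"trq":[0.0,0.0,0.0,0.0]}
{"k":21,"theta":[-1.16517,-0.95061,-0.06433,-1.02192],"qdot":[-1.91623,-3.27926,-0.24694,7.20076],"tip":[0.22243,-0.8035,0.14537],"trq":[0.0,0.0,0.0,0.0]}
{"k":22,"theta":[-1.20126,-1.01698,-0.06728,-0.84952],"qdot":[-1.67783,-3.34373,-0.05745,10.11422],"tip":[0.23944,-0.82204,0.05853],"trq":[0.0,0.0,0.0,0.0]}
{"k":23,"theta":[-1.23193,-1.0835,-0.06781,-0.61462],"qdot":[-1.39126,-3.2794,-0.04947,13.40775],"tip":[0.25776,-0.8311,-0.03765],"trq":[0.0,0.0,0.0,0.0]}
{"k":24,"theta":[-1.2572,-1.14784,-0.07032,-0.31594],"qdot":[-1.17825,-3.1438,-0.25941,16.19708],"tip":[0.27586,-0.82267,-0.14143],"trq":[0.0,0.0,0.0,0.0]}
{"k":25,"theta":[-1.2822,-1.20946,-0.08019,0.01165],"qdot":[-1.41319,-3.04845,-0.72911,15.85861],"tip":[0.29027,-0.78862,-0.24563],"trq":[0.0,0.0,0.0,0.0]}
{"k":26,"theta":[-1.31684,-1.27143,-0.09759,0.29222],"qdot":[-2.09027,-3.18183,-0.93026,11.81371],"tip":[0.29798,-0.73129,-0.34097],"trq":[0.0,0.0,0.0,0.0]}
{"k":27,"theta":[-1.36629,-1.3374,-0.11392,0.47794],"qdot":[-2.85765,-3.40817,-0.64084,6.73431],"tip":[0.29954,-0.66173,-0.4254],"trq":[0.0,0.0,0.0,0.0]}
{"k":28,"theta":[-1.43135,-1.40678,-0.12169,0.56264],"qdot":[-3.66347,-3.48911,-0.13081,1.77223],"tip":[0.29674,-0.58766,-0.50184],"trq":[0.0,0.0,0.0,0.0]}
{"k":29,"theta":[-1.51408,-1.47446,-0.12075,0.5508],"qdot":[-4.65698,-3.19804,0.14492,-2.90405],"tip":[0.29065,-0.51209,-0.57264],"trq":[0.0,0.0,0.0,0.0]}
{"k":30,"theta":[-1.61966,-1.53168,-0.11857,0.44854],"qdot":[-5.94915,-2.45359,0.01154,-7.24798],"tip":[0.28167,-0.43568,-0.63791],"trq":[0.0,0.0,0.0,0.0]}
{"k":31,"theta":[-1.75355,-1.57013,-0.12245,0.26575],"qdot":[-7.46772,-1.32271,-0.48821,-10.82272],"tip":[0.27032,-0.35804,-0.69517],"trq":[0.0,0.0,0.0,0.0]}
{"k":32,"theta":[-1.91827,-1.582,-0.14222,0.02945],"qdot":[-8.93496,0.14592,-1.51446,-12.33683],"tip":[0.25753,-0.27755,-0.73999],"trq":[0.0,0.0,0.0,0.0]}
{"k":33,"theta":[-2.10567,-1.56615,-0.1806,-0.20535],"qdot":[-9.64341,1.34285,-2.17448,-10.66217],"tip":[0.24475,-0.19163,-0.76941],"trq":[0.0,0.0,0.0,0.0]}
{"k":34,"theta":[-2.29762,-1.53317,-0.22109,-0.38345],"qdot":[-9.43093,1.84765,-1.68816,-6.99682],"tip":[0.23311,-0.09899,-0.78562]}
{"summary": "final theta (rad): -2.29762 -1.53317 -0.22109 -0.38345"}


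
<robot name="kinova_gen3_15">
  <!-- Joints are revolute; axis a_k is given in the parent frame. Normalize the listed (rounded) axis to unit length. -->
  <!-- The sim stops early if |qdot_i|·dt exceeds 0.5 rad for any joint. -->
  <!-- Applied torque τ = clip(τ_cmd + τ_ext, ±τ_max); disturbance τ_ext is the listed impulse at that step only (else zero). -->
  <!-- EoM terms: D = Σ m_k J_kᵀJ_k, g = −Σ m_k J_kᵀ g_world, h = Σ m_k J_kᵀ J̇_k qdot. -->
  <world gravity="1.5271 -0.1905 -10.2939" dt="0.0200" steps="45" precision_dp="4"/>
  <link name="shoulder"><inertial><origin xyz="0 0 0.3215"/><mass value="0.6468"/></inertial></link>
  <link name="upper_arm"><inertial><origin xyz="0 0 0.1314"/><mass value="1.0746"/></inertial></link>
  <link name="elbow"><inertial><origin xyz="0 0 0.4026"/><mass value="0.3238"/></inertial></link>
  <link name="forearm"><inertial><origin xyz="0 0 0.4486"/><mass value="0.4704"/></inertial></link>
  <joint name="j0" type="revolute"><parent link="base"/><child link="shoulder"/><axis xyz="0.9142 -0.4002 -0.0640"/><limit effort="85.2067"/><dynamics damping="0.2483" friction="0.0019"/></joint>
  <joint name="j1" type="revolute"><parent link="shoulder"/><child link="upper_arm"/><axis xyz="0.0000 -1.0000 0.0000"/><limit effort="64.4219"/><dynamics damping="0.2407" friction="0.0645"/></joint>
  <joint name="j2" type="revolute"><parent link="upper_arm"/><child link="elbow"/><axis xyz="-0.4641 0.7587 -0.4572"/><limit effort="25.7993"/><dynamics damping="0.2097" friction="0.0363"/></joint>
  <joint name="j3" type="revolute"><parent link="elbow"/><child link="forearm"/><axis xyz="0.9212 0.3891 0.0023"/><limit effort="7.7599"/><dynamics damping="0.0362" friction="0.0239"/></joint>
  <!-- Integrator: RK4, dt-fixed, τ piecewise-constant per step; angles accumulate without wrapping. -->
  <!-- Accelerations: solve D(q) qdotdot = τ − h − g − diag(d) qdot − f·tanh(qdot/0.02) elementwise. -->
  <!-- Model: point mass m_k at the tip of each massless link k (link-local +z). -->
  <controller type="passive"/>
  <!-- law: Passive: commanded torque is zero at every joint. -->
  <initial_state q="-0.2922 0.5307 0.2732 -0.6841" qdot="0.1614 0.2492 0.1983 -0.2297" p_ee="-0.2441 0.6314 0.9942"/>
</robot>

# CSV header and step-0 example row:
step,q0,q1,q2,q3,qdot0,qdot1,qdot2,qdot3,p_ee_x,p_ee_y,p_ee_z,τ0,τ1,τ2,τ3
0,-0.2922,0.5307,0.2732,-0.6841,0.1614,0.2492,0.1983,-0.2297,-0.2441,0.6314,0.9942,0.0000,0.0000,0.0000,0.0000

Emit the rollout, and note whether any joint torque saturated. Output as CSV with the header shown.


step,q0,q1,q2,q3,qdot0,qdot1,qdot2,qdot3,p_ee_x,p_ee_y,p_ee_z,τ0,τ1,τ2,τ3
1,-0.2897,0.5364,0.2773,-0.6909,0.0861,0.3165,0.2111,-0.4473,-0.2467,0.6313,0.9913,0.0000,0.0000,0.0000,0.0000
2,-0.2888,0.5434,0.2817,-0.7020,0.0106,0.3876,0.2258,-0.6641,-0.2499,0.6334,0.9855,0.0000,0.0000,0.0000,0.0000
3,-0.2893,0.5519,0.2863,-0.7174,-0.0661,0.4637,0.2431,-0.8786,-0.2534,0.6376,0.9768,0.0000,0.0000,0.0000,0.0000
4,-0.2914,0.5620,0.2914,-0.7371,-0.1458,0.5463,0.2632,-1.0891,-0.2573,0.6438,0.9651,0.0000,0.0000,0.0000,0.0000
5,-0.2952,0.5738,0.2969,-0.7609,-0.2298,0.6367,0.2865,-1.2934,-0.2615,0.6518,0.9503,0.0000,0.0000,0.0000,0.0000
6,-0.3007,0.5875,0.3029,-0.7888,-0.3199,0.7364,0.3136,-1.4894,-0.2660,0.6615,0.9323,0.0000,0.0000,0.0000,0.0000
7,-0.3080,0.6033,0.3095,-0.8204,-0.4180,0.8468,0.3449,-1.6745,-0.2706,0.6727,0.9110,0.0000,0.0000,0.0000,0.0000
8,-0.3174,0.6215,0.3167,-0.8557,-0.5259,0.9694,0.3808,-1.8458,-0.2754,0.6852,0.8862,0.0000,0.0000,0.0000,0.0000
9,-0.3291,0.6422,0.3247,-0.8942,-0.6459,1.1055,0.4218,-2.0004,-0.2802,0.6988,0.8577,0.0000,0.0000,0.0000,0.0000
10,-0.3434,0.6658,0.3336,-0.9356,-0.7804,1.2559,0.4681,-2.1350,-0.2849,0.7131,0.8255,0.0000,0.0000,0.0000,0.0000
11,-0.3605,0.6925,0.3435,-0.9794,-0.9319,1.4209,0.5200,-2.2463,-0.2894,0.7279,0.7894,0.0000,0.0000,0.0000,0.0000
12,-0.3808,0.7227,0.3545,-1.0252,-1.1031,1.6000,0.5777,-2.3311,-0.2936,0.7429,0.7494,0.0000,0.0000,0.0000,0.0000
13,-0.4047,0.7566,0.3666,-1.0725,-1.2970,1.7915,0.6411,-2.3862,-0.2973,0.7576,0.7054,0.0000,0.0000,0.0000,0.0000
14,-0.4328,0.7944,0.3801,-1.1205,-1.5166,1.9922,0.7104,-2.4086,-0.3006,0.7718,0.6576,0.0000,0.0000,0.0000,0.0000
15,-0.4656,0.8363,0.3951,-1.1686,-1.7651,2.1968,0.7856,-2.3957,-0.3032,0.7851,0.6059,0.0000,0.0000,0.0000,0.0000
16,-0.5036,0.8823,0.4116,-1.2160,-2.0454,2.3977,0.8670,-2.3456,-0.3052,0.7971,0.5505,0.0000,0.0000,0.0000,0.0000
17,-0.5476,0.9321,0.4298,-1.2621,-2.3607,2.5842,0.9551,-2.2571,-0.3065,0.8076,0.4916,0.0000,0.0000,0.0000,0.0000
18,-0.5983,0.9855,0.4499,-1.3061,-2.7130,2.7418,1.0502,-2.1300,-0.3070,0.8162,0.4294,0.0000,0.0000,0.0000,0.0000
19,-0.6564,1.0415,0.4719,-1.3471,-3.1038,2.8515,1.1522,-1.9658,-0.3069,0.8228,0.3643,0.0000,0.0000,0.0000,0.0000
20,-0.7227,1.0990,0.4960,-1.3845,-3.5322,2.8891,1.2595,-1.7671,-0.3061,0.8270,0.2964,0.0000,0.0000,0.0000,0.0000
21,-0.7979,1.1564,0.5223,-1.4176,-3.9939,2.8248,1.3672,-1.5378,-0.3049,0.8288,0.2261,0.0000,0.0000,0.0000,0.0000
22,-0.8826,1.2111,0.5506,-1.4458,-4.4791,2.6226,1.4648,-1.2815,-0.3033,0.8281,0.1537,0.0000,0.0000,0.0000,0.0000
23,-0.9771,1.2601,0.5807,-1.4687,-4.9700,2.2424,1.5339,-0.9994,-0.3015,0.8248,0.0796,0.0000,0.0000,0.0000,0.0000
24,-1.0813,1.2993,0.6116,-1.4856,-5.4390,1.6431,1.5455,-0.6868,-0.2997,0.8191,0.0038,0.0000,0.0000,0.0000,0.0000
25,-1.1943,1.3241,0.6418,-1.4958,-5.8486,0.7899,1.4598,-0.3311,-0.2982,0.8110,-0.0734,0.0000,0.0000,0.0000,0.0000
26,-1.3146,1.3291,0.6690,-1.4984,-6.1565,-0.3259,1.2372,0.0899,-0.2971,0.8010,-0.1519,0.0000,0.0000,0.0000,0.0000
27,-1.4396,1.3097,0.6903,-1.4916,-6.3276,-1.6612,0.8545,0.6043,-0.2963,0.7892,-0.2321,0.0000,0.0000,0.0000,0.0000
28,-1.5667,1.2611,0.7015,-1.4735,-6.3486,-3.2235,0.2181,1.2230,-0.2958,0.7762,-0.3141,0.0000,0.0000,0.0000,0.0000
29,-1.6927,1.1800,0.6973,-1.4419,-6.2388,-4.9017,-0.6814,1.9505,-0.2953,0.7625,-0.3983,0.0000,0.0000,0.0000,0.0000
30,-1.8157,1.0649,0.6722,-1.3950,-6.0580,-6.5929,-1.8836,2.7507,-0.2940,0.7483,-0.4851,0.0000,0.0000,0.0000,0.0000
31,-1.9352,0.9174,0.6201,-1.3318,-5.8966,-8.1200,-3.3575,3.5759,-0.2910,0.7339,-0.5743,0.0000,0.0000,0.0000,0.0000
32,-2.0524,0.7428,0.5368,-1.2520,-5.8524,-9.2444,-4.9884,4.4066,-0.2844,0.7194,-0.6660,0.0000,0.0000,0.0000,0.0000
33,-2.1705,0.5521,0.4210,-1.1550,-5.9956,-9.6971,-6.5552,5.3187,-0.2718,0.7041,-0.7598,0.0000,0.0000,0.0000,0.0000
34,-2.2935,0.3609,0.2771,-1.0372,-6.3338,-9.2663,-7.7401,6.5364,-0.2506,0.6866,-0.8550,0.0000,0.0000,0.0000,0.0000
35,-2.4248,0.1877,0.1161,-0.8893,-6.8043,-7.9070,-8.2174,8.3830,-0.2183,0.6644,-0.9500,0.0000,0.0000,0.0000,0.0000
36,-2.5659,0.0500,-0.0454,-0.6959,-7.3034,-5.7448,-7.7701,11.1160,-0.1731,0.6344,-1.0418,0.0000,0.0000,0.0000,0.0000
37,-2.7162,-0.0384,-0.1882,-0.4391,-7.6915,-3.0416,-6.3786,14.6301,-0.1137,0.5919,-1.1234,0.0000,0.0000,0.0000,0.0000
38,-2.8711,-0.0732,-0.2972,-0.1142,-7.7038,-0.6173,-4.5430,17.5077,-0.0408,0.5293,-1.1817,0.0000,0.0000,0.0000,0.0000
39,-3.0200,-0.0769,-0.3765,0.2358,-7.0985,-0.1220,-3.5909,16.8491,0.0373,0.4393,-1.2031,0.0000,0.0000,0.0000,0.0000
40,-3.1531,-0.0892,-0.4459,0.5421,-6.2035,-1.2356,-3.3412,13.6161,0.1080,0.3256,-1.1909,0.0000,0.0000,0.0000,0.0000
41,-3.2685,-0.1277,-0.5062,0.7808,-5.3544,-2.6034,-2.5502,10.3200,0.1663,0.1991,-1.1589,0.0000,0.0000,0.0000,0.0000
42,-3.3683,-0.1921,-0.5428,0.9576,-4.6518,-3.7920,-1.0028,7.4127,0.2128,0.0690,-1.1166,0.0000,0.0000,0.0000,0.0000
43,-3.4558,-0.2769,-0.5437,1.0787,-4.1284,-4.6165,0.9218,4.7220,0.2494,-0.0583,-1.0693,0.0000,0.0000,0.0000,0.0000
44,-3.5344,-0.3734,-0.5068,1.1471,-3.7552,-4.9416,2.7235,2.1300,0.2780,-0.1796,-1.0209,0.0000,0.0000,0.0000,0.0000
45,-3.6065,-0.4712,-0.4381,1.1644,-3.4565,-4.7699,4.0405,-0.3844,0.3005,-0.2957,-0.9742,,,,
# any joint saturated: no


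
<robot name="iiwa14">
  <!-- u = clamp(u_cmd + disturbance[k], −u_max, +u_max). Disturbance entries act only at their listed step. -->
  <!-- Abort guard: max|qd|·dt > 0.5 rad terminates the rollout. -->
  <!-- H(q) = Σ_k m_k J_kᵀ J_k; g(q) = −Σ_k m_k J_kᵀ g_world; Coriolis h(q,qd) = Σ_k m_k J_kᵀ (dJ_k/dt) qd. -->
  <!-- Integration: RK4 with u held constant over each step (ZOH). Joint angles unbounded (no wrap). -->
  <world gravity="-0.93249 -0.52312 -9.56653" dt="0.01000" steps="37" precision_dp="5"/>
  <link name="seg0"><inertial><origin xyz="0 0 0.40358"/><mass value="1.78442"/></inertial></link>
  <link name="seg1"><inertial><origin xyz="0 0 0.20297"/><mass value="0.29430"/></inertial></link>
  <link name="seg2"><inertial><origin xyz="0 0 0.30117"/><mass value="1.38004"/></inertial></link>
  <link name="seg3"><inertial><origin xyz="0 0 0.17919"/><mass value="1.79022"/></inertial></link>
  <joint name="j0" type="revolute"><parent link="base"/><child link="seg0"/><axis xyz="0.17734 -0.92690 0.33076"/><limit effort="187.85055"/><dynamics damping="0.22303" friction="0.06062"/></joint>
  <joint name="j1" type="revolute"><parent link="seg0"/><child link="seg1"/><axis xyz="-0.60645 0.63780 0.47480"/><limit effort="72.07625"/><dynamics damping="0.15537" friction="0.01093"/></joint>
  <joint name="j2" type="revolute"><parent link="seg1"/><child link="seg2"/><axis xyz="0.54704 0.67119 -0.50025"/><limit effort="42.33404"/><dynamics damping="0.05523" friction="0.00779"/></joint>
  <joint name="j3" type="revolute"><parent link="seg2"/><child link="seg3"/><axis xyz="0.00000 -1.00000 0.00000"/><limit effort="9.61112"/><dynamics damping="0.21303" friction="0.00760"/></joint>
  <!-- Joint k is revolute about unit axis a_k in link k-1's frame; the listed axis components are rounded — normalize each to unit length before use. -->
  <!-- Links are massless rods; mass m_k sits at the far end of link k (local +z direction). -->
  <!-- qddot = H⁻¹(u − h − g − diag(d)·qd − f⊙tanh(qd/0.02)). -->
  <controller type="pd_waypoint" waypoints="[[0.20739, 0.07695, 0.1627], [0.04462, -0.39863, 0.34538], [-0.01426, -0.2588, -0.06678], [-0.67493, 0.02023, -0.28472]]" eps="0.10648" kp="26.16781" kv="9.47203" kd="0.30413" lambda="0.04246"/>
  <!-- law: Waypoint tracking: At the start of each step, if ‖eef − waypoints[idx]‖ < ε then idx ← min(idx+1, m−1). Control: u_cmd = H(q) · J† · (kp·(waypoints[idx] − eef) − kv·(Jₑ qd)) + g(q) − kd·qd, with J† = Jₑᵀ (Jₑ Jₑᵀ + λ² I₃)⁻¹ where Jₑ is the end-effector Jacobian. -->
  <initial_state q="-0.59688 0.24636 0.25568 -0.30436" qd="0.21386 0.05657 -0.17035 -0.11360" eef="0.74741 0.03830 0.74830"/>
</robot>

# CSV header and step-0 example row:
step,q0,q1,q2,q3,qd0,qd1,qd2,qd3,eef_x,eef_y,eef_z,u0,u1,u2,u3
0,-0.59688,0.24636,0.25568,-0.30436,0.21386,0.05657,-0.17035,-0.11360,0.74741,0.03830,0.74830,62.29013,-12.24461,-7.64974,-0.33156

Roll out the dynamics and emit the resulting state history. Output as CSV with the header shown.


step,q0,q1,q2,q3,qd0,qd1,qd2,qd3,eef_x,eef_y,eef_z,u0,u1,u2,u3
1,-0.59127,0.25055,0.25850,-0.30993,0.90706,0.78081,0.73619,-0.98222,0.74540,0.03933,0.74900,57.97871,-12.06995,-7.59965,0.14785
2,-0.57919,0.26154,0.26992,-0.32293,1.50391,1.41364,1.54755,-1.60230,0.74231,0.04038,0.74839,52.65264,-11.47958,-7.28678,0.45780
3,-0.56169,0.27832,0.28887,-0.34115,1.99254,1.93749,2.23908,-2.02782,0.73815,0.04148,0.74666,46.78286,-10.63816,-6.80804,0.65631
4,-0.53984,0.29979,0.31410,-0.36287,2.37208,2.34993,2.80041,-2.30428,0.73293,0.04264,0.74396,40.82750,-9.69880,-6.25430,0.78775
5,-0.51471,0.32485,0.34429,-0.38678,2.65029,2.65969,3.23296,-2.47116,0.72667,0.04386,0.74039,35.14407,-8.78044,-5.69759,0.88468
6,-0.48724,0.35258,0.37821,-0.41197,2.84039,2.88198,3.54713,-2.56141,0.71943,0.04516,0.73605,29.95652,-7.95975,-5.18596,0.96917
7,-0.45824,0.38217,0.41476,-0.43779,2.95780,3.03430,3.75890,-2.60051,0.71128,0.04651,0.73103,25.36862,-7.27551,-4.74548,1.05451
8,-0.42835,0.41300,0.45300,-0.46383,3.01774,3.13346,3.88642,-2.60670,0.70235,0.04792,0.72541,21.39817,-6.73885,-4.38559,1.14729
9,-0.39810,0.44464,0.49217,-0.48982,3.03367,3.19393,3.94743,-2.59227,0.69272,0.04937,0.71928,18.01171,-6.34386,-4.10487,1.24959
10,-0.36785,0.47673,0.53169,-0.51561,3.01677,3.22725,3.95765,-2.56509,0.68254,0.05084,0.71268,15.15091,-6.07579,-3.89569,1.36076
11,-0.33789,0.50907,0.57113,-0.54108,2.97585,3.24215,3.93008,-2.53015,0.67189,0.05234,0.70570,12.74929,-5.91653,-3.74745,1.47876
12,-0.30843,0.54149,0.61014,-0.56618,2.91767,3.24497,3.87504,-2.49056,0.66088,0.05383,0.69837,10.74160,-5.84776,-3.64868,1.60096
13,-0.27962,0.57390,0.64851,-0.59087,2.84729,3.24017,3.80041,-2.44831,0.64961,0.05531,0.69075,9.06821,-5.85256,-3.58819,1.72466
14,-0.25155,0.60624,0.68606,-0.61514,2.76846,3.23079,3.71212,-2.40471,0.63816,0.05677,0.68287,7.67681,-5.91609,-3.55570,1.84735
15,-0.22429,0.63848,0.72268,-0.63896,2.68395,3.21885,3.61453,-2.36061,0.62660,0.05820,0.67479,6.52250,-6.02574,-3.54209,1.96681
16,-0.19790,0.67059,0.75830,-0.66235,2.59577,3.20564,3.51082,-2.31662,0.61499,0.05960,0.66652,5.56729,-6.17096,-3.53952,2.08118
17,-0.17240,0.70256,0.79286,-0.68529,2.50542,3.19196,3.40329,-2.27310,0.60340,0.06096,0.65811,4.77923,-6.34311,-3.54133,2.18891
18,-0.14781,0.73440,0.82633,-0.70781,2.41398,3.17825,3.29361,-2.23033,0.59185,0.06227,0.64957,4.13159,-6.53512,-3.54201,2.28881
19,-0.12414,0.76611,0.85870,-0.72990,2.32226,3.16472,3.18297,-2.18843,0.58041,0.06354,0.64094,3.60205,-6.74127,-3.53705,2.37991
20,-0.10138,0.79768,0.88997,-0.75158,2.23085,3.15142,3.07223,-2.14749,0.56909,0.06476,0.63224,3.17197,-6.95697,-3.52286,2.46155
21,-0.07953,0.82912,0.92013,-0.77285,2.14020,3.13829,2.96200,-2.10751,0.55794,0.06592,0.62349,2.82577,-7.17853,-3.49661,2.53323
22,-0.05858,0.86043,0.94920,-0.79373,2.05064,3.12521,2.85272,-2.06845,0.54697,0.06704,0.61471,2.55045,-7.40303,-3.45618,2.59469
23,-0.03852,0.89161,0.97718,-0.81422,1.96242,3.11203,2.74470,-2.03025,0.53621,0.06812,0.60593,2.33514,-7.62814,-3.40006,2.64579
24,-0.01933,0.92266,1.00409,-0.83434,1.87574,3.09858,2.63816,-1.99282,0.52566,0.06914,0.59714,2.17072,-7.85203,-3.32724,2.68654
25,-0.00100,0.95357,1.02995,-0.85408,1.79073,3.08465,2.53328,-1.95604,0.51536,0.07012,0.58839,2.04955,-8.07328,-3.23714,2.71706
26,0.01648,0.98434,1.05476,-0.87346,1.70753,3.07008,2.43015,-1.91981,0.50530,0.07107,0.57966,1.96522,-8.29078,-3.12959,2.73758
27,0.03315,1.01496,1.07856,-0.89248,1.62621,3.05467,2.32889,-1.88401,0.49549,0.07197,0.57099,1.91233,-8.50368,-3.00473,2.74841
28,0.04901,1.04543,1.10135,-0.91114,1.54684,3.03827,2.22954,-1.84851,0.48595,0.07284,0.56237,1.88632,-8.71135,-2.86297,2.74990
29,0.06409,1.07572,1.12316,-0.92945,1.46949,3.02073,2.13216,-1.81322,0.47668,0.07368,0.55383,1.88332,-8.91331,-2.70496,2.74248
30,0.07841,1.10583,1.14400,-0.94740,1.39420,3.00191,2.03680,-1.77801,0.46768,0.07449,0.54537,1.90007,-9.10923,-2.53152,2.72661
31,0.09198,1.13575,1.16390,-0.96501,1.32100,2.98170,1.94349,-1.74281,0.45895,0.07528,0.53699,1.93375,-9.29886,-2.34363,2.70280
32,0.10484,1.16546,1.18288,-0.98226,1.24993,2.96001,1.85226,-1.70752,0.45050,0.07605,0.52870,1.98197,-9.48204,-2.14241,2.67157
33,0.11699,1.19495,1.20096,-0.99916,1.18100,2.93677,1.76315,-1.67207,0.44231,0.07681,0.52052,2.04266,-9.65869,-1.92905,2.63345
34,0.12846,1.22419,1.21816,-1.01570,1.11424,2.91192,1.67619,-1.63642,0.43440,0.07754,0.51244,2.11400,-9.82877,-1.70480,2.58899
35,0.13928,1.25318,1.23450,-1.03188,1.04965,2.88544,1.59141,-1.60050,0.42676,0.07827,0.50447,2.19440,-9.99226,-1.47099,2.53873
36,0.14946,1.28189,1.25001,-1.04771,0.98724,2.85730,1.50883,-1.56430,0.41939,0.07900,0.49660,2.28246,-10.14918,-1.22892,2.48324
37,0.15903,1.31032,1.26470,-1.06317,0.92701,2.82751,1.42849,-1.52780,0.41228,0.07971,0.48885,,,,


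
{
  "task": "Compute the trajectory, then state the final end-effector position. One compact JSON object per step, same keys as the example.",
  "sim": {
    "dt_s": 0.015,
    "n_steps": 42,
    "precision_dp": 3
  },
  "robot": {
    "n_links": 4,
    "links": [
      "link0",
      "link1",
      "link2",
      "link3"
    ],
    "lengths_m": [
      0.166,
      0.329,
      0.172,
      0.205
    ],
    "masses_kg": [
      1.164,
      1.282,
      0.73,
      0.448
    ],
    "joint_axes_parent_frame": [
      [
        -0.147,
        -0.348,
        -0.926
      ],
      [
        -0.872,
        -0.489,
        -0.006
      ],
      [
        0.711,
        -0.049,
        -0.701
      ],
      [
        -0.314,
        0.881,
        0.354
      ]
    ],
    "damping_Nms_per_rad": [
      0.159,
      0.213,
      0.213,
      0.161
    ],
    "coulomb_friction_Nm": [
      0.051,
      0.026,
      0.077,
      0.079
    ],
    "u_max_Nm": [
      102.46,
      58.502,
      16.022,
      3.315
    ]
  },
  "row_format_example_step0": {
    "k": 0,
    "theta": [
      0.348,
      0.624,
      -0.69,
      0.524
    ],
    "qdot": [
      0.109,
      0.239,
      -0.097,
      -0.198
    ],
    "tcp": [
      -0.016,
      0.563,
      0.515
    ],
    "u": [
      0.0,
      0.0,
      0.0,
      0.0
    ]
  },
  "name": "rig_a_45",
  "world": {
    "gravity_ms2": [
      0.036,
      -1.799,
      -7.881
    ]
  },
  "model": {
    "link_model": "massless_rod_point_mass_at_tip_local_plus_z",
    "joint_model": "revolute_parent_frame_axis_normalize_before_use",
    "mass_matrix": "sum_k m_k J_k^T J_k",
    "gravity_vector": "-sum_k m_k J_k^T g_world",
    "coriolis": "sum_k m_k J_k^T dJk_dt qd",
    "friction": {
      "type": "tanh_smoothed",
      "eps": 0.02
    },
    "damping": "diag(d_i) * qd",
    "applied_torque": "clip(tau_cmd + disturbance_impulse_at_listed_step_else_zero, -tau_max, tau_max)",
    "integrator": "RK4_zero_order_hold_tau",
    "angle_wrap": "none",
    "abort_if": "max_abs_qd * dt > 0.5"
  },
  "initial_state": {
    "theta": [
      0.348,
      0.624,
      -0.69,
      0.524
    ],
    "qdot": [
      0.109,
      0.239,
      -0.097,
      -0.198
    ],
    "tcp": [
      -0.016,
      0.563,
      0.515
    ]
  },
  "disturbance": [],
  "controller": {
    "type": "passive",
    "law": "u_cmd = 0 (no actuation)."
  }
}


{"k":1,"theta":[0.348,0.629,-0.69,0.526],"qdot":[-0.074,0.432,-0.061,0.254],"tcp":[-0.016,0.565,0.512],"u":[0.0,0.0,0.0,0.0]}
{"k":2,"theta":[0.346,0.637,-0.691,0.531],"qdot":[-0.19,0.601,-0.079,0.478],"tcp":[-0.016,0.567,0.507],"u":[0.0,0.0,0.0,0.0]}
{"k":3,"theta":[0.342,0.647,-0.693,0.54],"qdot":[-0.277,0.757,-0.131,0.62],"tcp":[-0.016,0.57,0.5],"u":[0.0,0.0,0.0,0.0]}
{"k":4,"theta":[0.338,0.66,-0.695,0.55],"qdot":[-0.343,0.907,-0.198,0.707],"tcp":[-0.016,0.573,0.492],"u":[0.0,0.0,0.0,0.0]}
{"k":5,"theta":[0.332,0.674,-0.699,0.561],"qdot":[-0.392,1.056,-0.269,0.755],"tcp":[-0.017,0.577,0.482],"u":[0.0,0.0,0.0,0.0]}
{"k":6,"theta":[0.326,0.691,-0.703,0.572],"qdot":[-0.429,1.205,-0.338,0.773],"tcp":[-0.018,0.582,0.47],"u":[0.0,0.0,0.0,0.0]}
{"k":7,"theta":[0.319,0.711,-0.709,0.584],"qdot":[-0.455,1.358,-0.4,0.767],"tcp":[-0.019,0.586,0.457],"u":[0.0,0.0,0.0,0.0]}
{"k":8,"theta":[0.312,0.732,-0.715,0.595],"qdot":[-0.473,1.516,-0.452,0.737],"tcp":[-0.02,0.591,0.443],"u":[0.0,0.0,0.0,0.0]}
{"k":9,"theta":[0.305,0.756,-0.723,0.606],"qdot":[-0.483,1.68,-0.492,0.687],"tcp":[-0.022,0.597,0.426],"u":[0.0,0.0,0.0,0.0]}
{"k":10,"theta":[0.298,0.783,-0.73,0.615],"qdot":[-0.488,1.851,-0.519,0.615],"tcp":[-0.024,0.602,0.408],"u":[0.0,0.0,0.0,0.0]}
{"k":11,"theta":[0.291,0.812,-0.738,0.624],"qdot":[-0.489,2.03,-0.53,0.522],"tcp":[-0.026,0.608,0.389],"u":[0.0,0.0,0.0,0.0]}
{"k":12,"theta":[0.283,0.844,-0.746,0.631],"qdot":[-0.486,2.219,-0.524,0.408],"tcp":[-0.029,0.613,0.368],"u":[0.0,0.0,0.0,0.0]}
{"k":13,"theta":[0.276,0.878,-0.754,0.636],"qdot":[-0.48,2.417,-0.499,0.272],"tcp":[-0.031,0.619,0.345],"u":[0.0,0.0,0.0,0.0]}
{"k":14,"theta":[0.269,0.916,-0.761,0.639],"qdot":[-0.472,2.626,-0.451,0.115],"tcp":[-0.034,0.624,0.32],"u":[0.0,0.0,0.0,0.0]}
{"k":15,"theta":[0.262,0.957,-0.767,0.639],"qdot":[-0.47,2.851,-0.357,-0.012],"tcp":[-0.037,0.629,0.295],"u":[0.0,0.0,0.0,0.0]}
{"k":16,"theta":[0.255,1.002,-0.771,0.639],"qdot":[-0.479,3.094,-0.208,-0.062],"tcp":[-0.04,0.633,0.267],"u":[0.0,0.0,0.0,0.0]}
{"k":17,"theta":[0.247,1.05,-0.773,0.638],"qdot":[-0.486,3.346,-0.034,-0.115],"tcp":[-0.043,0.637,0.238],"u":[0.0,0.0,0.0,0.0]}
{"k":18,"theta":[0.24,1.102,-0.773,0.635],"qdot":[-0.474,3.583,0.072,-0.287],"tcp":[-0.045,0.64,0.207],"u":[0.0,0.0,0.0,0.0]}
{"k":19,"theta":[0.233,1.158,-0.771,0.629],"qdot":[-0.454,3.818,0.161,-0.527],"tcp":[-0.048,0.642,0.175],"u":[0.0,0.0,0.0,0.0]}
{"k":20,"theta":[0.227,1.217,-0.767,0.619],"qdot":[-0.435,4.068,0.302,-0.781],"tcp":[-0.05,0.642,0.141],"u":[0.0,0.0,0.0,0.0]}
{"k":21,"theta":[0.22,1.28,-0.762,0.606],"qdot":[-0.416,4.33,0.496,-1.05],"tcp":[-0.053,0.641,0.105],"u":[0.0,0.0,0.0,0.0]}
{"k":22,"theta":[0.214,1.347,-0.752,0.588],"qdot":[-0.394,4.603,0.742,-1.33],"tcp":[-0.055,0.639,0.068],"u":[0.0,0.0,0.0,0.0]}
{"k":23,"theta":[0.208,1.418,-0.739,0.566],"qdot":[-0.37,4.884,1.042,-1.617],"tcp":[-0.057,0.635,0.03],"u":[0.0,0.0,0.0,0.0]}
{"k":24,"theta":[0.203,1.493,-0.721,0.539],"qdot":[-0.339,5.17,1.398,-1.904],"tcp":[-0.058,0.63,-0.009],"u":[0.0,0.0,0.0,0.0]}
{"k":25,"theta":[0.198,1.573,-0.697,0.509],"qdot":[-0.301,5.457,1.809,-2.182],"tcp":[-0.059,0.622,-0.05],"u":[0.0,0.0,0.0,0.0]}
{"k":26,"theta":[0.194,1.657,-0.666,0.474],"qdot":[-0.253,5.742,2.273,-2.441],"tcp":[-0.06,0.612,-0.091],"u":[0.0,0.0,0.0,0.0]}
{"k":27,"theta":[0.191,1.745,-0.628,0.436],"qdot":[-0.19,6.018,2.785,-2.67],"tcp":[-0.06,0.599,-0.133],"u":[0.0,0.0,0.0,0.0]}
{"k":28,"theta":[0.188,1.837,-0.583,0.394],"qdot":[-0.109,6.278,3.33,-2.859],"tcp":[-0.061,0.583,-0.175],"u":[0.0,0.0,0.0,0.0]}
{"k":29,"theta":[0.188,1.933,-0.528,0.35],"qdot":[-0.007,6.513,3.889,-2.996],"tcp":[-0.06,0.564,-0.218],"u":[0.0,0.0,0.0,0.0]}
{"k":30,"theta":[0.188,2.033,-0.466,0.304],"qdot":[0.115,6.713,4.426,-3.065],"tcp":[-0.06,0.54,-0.26],"u":[0.0,0.0,0.0,0.0]}
{"k":31,"theta":[0.191,2.134,-0.396,0.258],"qdot":[0.264,6.868,4.893,-3.081],"tcp":[-0.059,0.513,-0.302],"u":[0.0,0.0,0.0,0.0]}
{"k":32,"theta":[0.196,2.238,-0.32,0.212],"qdot":[0.437,6.966,5.235,-3.05],"tcp":[-0.057,0.481,-0.342],"u":[0.0,0.0,0.0,0.0]}
{"k":33,"theta":[0.204,2.343,-0.24,0.167],"qdot":[0.63,7.004,5.393,-2.986],"tcp":[-0.054,0.443,-0.38],"u":[0.0,0.0,0.0,0.0]}
{"k":34,"theta":[0.215,2.448,-0.159,0.123],"qdot":[0.833,6.982,5.319,-2.899],"tcp":[-0.05,0.4,-0.416],"u":[0.0,0.0,0.0,0.0]}
{"k":35,"theta":[0.229,2.552,-0.082,0.08],"qdot":[1.038,6.909,4.99,-2.795],"tcp":[-0.045,0.352,-0.449],"u":[0.0,0.0,0.0,0.0]}
{"k":36,"theta":[0.246,2.655,-0.011,0.039],"qdot":[1.24,6.797,4.415,-2.667],"tcp":[-0.038,0.299,-0.477],"u":[0.0,0.0,0.0,0.0]}
{"k":37,"theta":[0.267,2.756,0.05,0.0],"qdot":[1.443,6.659,3.634,-2.492],"tcp":[-0.028,0.242,-0.501],"u":[0.0,0.0,0.0,0.0]}
{"k":38,"theta":[0.29,2.855,0.098,-0.035],"qdot":[1.669,6.501,2.706,-2.243],"tcp":[-0.017,0.18,-0.519],"u":[0.0,0.0,0.0,0.0]}
{"k":39,"theta":[0.317,2.951,0.131,-0.066],"qdot":[1.958,6.322,1.688,-1.885],"tcp":[-0.004,0.116,-0.532],"u":[0.0,0.0,0.0,0.0]}
{"k":40,"theta":[0.349,3.044,0.148,-0.091],"qdot":[2.368,6.104,0.612,-1.371],"tcp":[0.011,0.05,-0.538],"u":[0.0,0.0,0.0,0.0]}
{"k":41,"theta":[0.389,3.134,0.149,-0.106],"qdot":[2.928,5.833,-0.517,-0.583],"tcp":[0.027,-0.017,-0.538],"u":[0.0,0.0,0.0,0.0]}
{"k":42,"theta":[0.436,3.219,0.132,-0.107],"qdot":[3.287,5.533,-1.793,0.6],"tcp":[0.044,-0.084,-0.53]}
{"summary": "final tcp position (m): 0.044 -0.084 -0.530"}
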